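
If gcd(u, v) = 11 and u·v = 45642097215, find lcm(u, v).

4149281565

Since gcd(u,v)·lcm(u,v) = uv, lcm = 45642097215/11 = 4149281565.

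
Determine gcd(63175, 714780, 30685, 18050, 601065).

1805

gcd(63175, 714780): 714780 = 11·63175 + 19855; 63175 = 3·19855 + 3610; 19855 = 5·3610 + 1805; 3610 = 2·1805 + 0 → 1805
gcd(1805, 30685): 30685 = 17·1805 + 0 → 1805
gcd(1805, 18050): 18050 = 10·1805 + 0 → 1805
gcd(1805, 601065): 601065 = 333·1805 + 0 → 1805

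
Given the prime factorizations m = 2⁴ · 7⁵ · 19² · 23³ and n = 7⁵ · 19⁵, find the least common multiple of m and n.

8101430218082096

max exponent per prime: 2⁴ · 7⁵ · 19⁵ · 23³ = 8101430218082096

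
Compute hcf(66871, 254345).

7

66871 = 7 · 41 · 233
254345 = 5 · 7 · 13² · 43
Common: 7 = 7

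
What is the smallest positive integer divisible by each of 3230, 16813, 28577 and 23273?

lcm(3230, 16813) = 3230·16813/gcd = 54305990/17 = 3194470
lcm(3194470, 28577) = 3194470·28577/gcd = 91288369190/17 = 5369904070
lcm(5369904070, 23273) = 5369904070·23273/gcd = 124973777421110/17 = 7351398671830

7351398671830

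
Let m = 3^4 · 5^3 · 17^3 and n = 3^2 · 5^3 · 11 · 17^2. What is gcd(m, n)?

min exponent per shared prime: 3^2 · 5^3 · 17^2 = 325125

325125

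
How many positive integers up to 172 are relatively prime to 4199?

140

4199 = 13·17·19. Inclusion–exclusion on these primes:
172 − ⌊172/13⌋ − ⌊172/17⌋ − ⌊172/19⌋ + ⌊172/221⌋ + ⌊172/247⌋ + ⌊172/323⌋ − ⌊172/4199⌋ = 140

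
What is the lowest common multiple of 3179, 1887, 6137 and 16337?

122417666349

lcm(3179, 1887) = 3179·1887/gcd = 5998773/17 = 352869
lcm(352869, 6137) = 352869·6137/gcd = 2165557053/17 = 127385709
lcm(127385709, 16337) = 127385709·16337/gcd = 2081100327933/17 = 122417666349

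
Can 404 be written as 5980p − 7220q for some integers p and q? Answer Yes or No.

No

gcd(5980, 7220): 7220 = 1·5980 + 1240; 5980 = 4·1240 + 1020; 1240 = 1·1020 + 220; 1020 = 4·220 + 140; 220 = 1·140 + 80; 140 = 1·80 + 60; 80 = 1·60 + 20; 60 = 3·20 + 0 → 20
20 does not divide 404, so a solution does not exist.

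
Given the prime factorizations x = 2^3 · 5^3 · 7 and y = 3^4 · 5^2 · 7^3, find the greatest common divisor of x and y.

175

min exponent per shared prime: 5^2 · 7 = 175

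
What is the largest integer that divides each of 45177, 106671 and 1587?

45177 = 3 · 11 · 37²; 106671 = 3 · 31² · 37; 1587 = 3 · 23²
gcd takes min exponent of each prime: 3 = 3

3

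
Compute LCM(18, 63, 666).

4662

18 = 2 · 3²; 63 = 3² · 7; 666 = 2 · 3² · 37
lcm takes max exponent of each prime: 2 · 3² · 7 · 37 = 4662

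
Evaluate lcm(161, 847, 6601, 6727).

161 = 7 · 23; 847 = 7 · 11²; 6601 = 7 · 23 · 41; 6727 = 7 · 31²
lcm takes max exponent of each prime: 7 · 11² · 23 · 31² · 41 = 767570881

767570881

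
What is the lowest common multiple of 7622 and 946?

gcd first: 7622 = 8·946 + 54; 946 = 17·54 + 28; 54 = 1·28 + 26; 28 = 1·26 + 2; 26 = 13·2 + 0 → gcd = 2
lcm = 7622·946/gcd = 7210412/2 = 3605206

3605206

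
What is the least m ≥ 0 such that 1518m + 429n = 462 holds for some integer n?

2

Reduce mod 429: 1518m ≡ 462 (mod 429). With g = gcd(1518, 429) = 33 dividing 462, divide through: 46m ≡ 14 (mod 13).
Since gcd(46, 13) = 1, m ≡ 14·(46)⁻¹ ≡ 2 (mod 13). Smallest non-negative: 2.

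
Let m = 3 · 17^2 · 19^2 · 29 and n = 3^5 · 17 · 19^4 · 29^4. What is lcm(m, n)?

max exponent per prime: 3^5 · 17^2 · 19^4 · 29^4 = 6473073103824627

6473073103824627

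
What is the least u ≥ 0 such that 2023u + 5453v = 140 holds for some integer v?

gcd(2023, 5453) = 7 (Euclid: 5453 = 2·2023 + 1407; 2023 = 1·1407 + 616; 1407 = 2·616 + 175; 616 = 3·175 + 91; 175 = 1·91 + 84; 91 = 1·84 + 7; 84 = 12·7 + 0), and 7 | 140.
Extended Euclid: 2023·(62) + 5453·(-23) = 7. Scale by 20: u₀ = 1240.
General solution u = u₀ + 779t; reducing mod 779 gives u = 461 (and v = -171).

461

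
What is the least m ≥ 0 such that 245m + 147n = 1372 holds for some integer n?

Euclid: 245 = 1·147 + 98; 147 = 1·98 + 49; 98 = 2·49 + 0 → gcd = 49; 1372 = 49·28.
Back-substitution yields 245·(-1) + 147·(2) = 49, so one solution is m = -1·28 = -28, n = 2·28 = 56.
Solutions in m differ by 147/49 = 3; the one in [0, 3) is -28 mod 3 = 2.

2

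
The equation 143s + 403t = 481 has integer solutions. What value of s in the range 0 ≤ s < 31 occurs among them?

9

Reduce mod 403: 143s ≡ 481 (mod 403). With g = gcd(143, 403) = 13 dividing 481, divide through: 11s ≡ 37 (mod 31).
Since gcd(11, 31) = 1, s ≡ 37·(11)⁻¹ ≡ 9 (mod 31). Smallest non-negative: 9.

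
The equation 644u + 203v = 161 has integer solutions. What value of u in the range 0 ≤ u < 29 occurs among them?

gcd(644, 203) = 7 (Euclid: 644 = 3·203 + 35; 203 = 5·35 + 28; 35 = 1·28 + 7; 28 = 4·7 + 0), and 7 | 161.
Extended Euclid: 644·(6) + 203·(-19) = 7. Scale by 23: u₀ = 138.
General solution u = u₀ + 29t; reducing mod 29 gives u = 22 (and v = -69).

22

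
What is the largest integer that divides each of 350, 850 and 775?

25

gcd(350, 850): 850 = 2·350 + 150; 350 = 2·150 + 50; 150 = 3·50 + 0 → 50
gcd(50, 775): 775 = 15·50 + 25; 50 = 2·25 + 0 → 25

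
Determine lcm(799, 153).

799 = 17 · 47; 153 = 3² · 17
max exponents: 3² · 17 · 47 = 7191

7191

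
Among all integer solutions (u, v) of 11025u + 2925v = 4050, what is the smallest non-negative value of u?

Reduce mod 2925: 11025u ≡ 4050 (mod 2925). With g = gcd(11025, 2925) = 225 dividing 4050, divide through: 49u ≡ 18 (mod 13).
Since gcd(49, 13) = 1, u ≡ 18·(49)⁻¹ ≡ 7 (mod 13). Smallest non-negative: 7.

7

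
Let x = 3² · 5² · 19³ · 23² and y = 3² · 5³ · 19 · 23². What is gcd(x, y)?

min exponent per shared prime: 3² · 5² · 19 · 23² = 2261475

2261475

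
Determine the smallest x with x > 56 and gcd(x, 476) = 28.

476 = 28·17. Any x with gcd(x, 476) = 28 is a multiple of 28, say 28s, with s coprime to 17.
Need s > 56/28, so s ≥ 3. First s ≥ 3 with gcd(s, 17) = 1 is s = 3. Thus x = 28·3 = 84.

84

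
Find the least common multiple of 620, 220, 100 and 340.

579700

620 = 2² · 5 · 31; 220 = 2² · 5 · 11; 100 = 2² · 5²; 340 = 2² · 5 · 17
lcm takes max exponent of each prime: 2² · 5² · 11 · 17 · 31 = 579700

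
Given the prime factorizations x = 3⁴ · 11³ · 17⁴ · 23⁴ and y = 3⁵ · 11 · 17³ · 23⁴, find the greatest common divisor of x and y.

1224999220203

min exponent per shared prime: 3⁴ · 11 · 17³ · 23⁴ = 1224999220203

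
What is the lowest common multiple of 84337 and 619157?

gcd first: 619157 = 7·84337 + 28798; 84337 = 2·28798 + 26741; 28798 = 1·26741 + 2057; 26741 = 13·2057 + 0 → gcd = 2057
lcm = 84337·619157/gcd = 52217843909/2057 = 25385437

25385437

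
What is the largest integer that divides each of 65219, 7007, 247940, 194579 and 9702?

539

65219 = 7² · 11³; 7007 = 7² · 11 · 13; 247940 = 2² · 5 · 7² · 11 · 23; 194579 = 7² · 11 · 19²; 9702 = 2 · 3² · 7² · 11
gcd takes min exponent of each prime: 7² · 11 = 539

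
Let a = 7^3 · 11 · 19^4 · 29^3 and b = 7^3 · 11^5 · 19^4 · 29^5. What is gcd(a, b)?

min exponent per shared prime: 7^3 · 11 · 19^4 · 29^3 = 11992098932737

11992098932737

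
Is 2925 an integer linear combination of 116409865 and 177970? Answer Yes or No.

Yes

By Bézout, 116409865x − 177970y = 2925 has integer solutions iff gcd(116409865, 177970) | 2925.
Euclid: 116409865 = 654·177970 + 17485; 177970 = 10·17485 + 3120; 17485 = 5·3120 + 1885; 3120 = 1·1885 + 1235; 1885 = 1·1235 + 650; 1235 = 1·650 + 585; 650 = 1·585 + 65; 585 = 9·65 + 0. gcd = 65; 2925 mod 65 = 0. Yes.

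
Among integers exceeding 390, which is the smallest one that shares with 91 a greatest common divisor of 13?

403

91 = 13·7. Any a with gcd(a, 91) = 13 is a multiple of 13, say 13s, with s coprime to 7.
Need s > 390/13, so s ≥ 31. First s ≥ 31 with gcd(s, 7) = 1 is s = 31. Thus a = 13·31 = 403.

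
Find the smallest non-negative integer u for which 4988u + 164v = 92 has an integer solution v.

11

gcd(4988, 164) = 4 (Euclid: 4988 = 30·164 + 68; 164 = 2·68 + 28; 68 = 2·28 + 12; 28 = 2·12 + 4; 12 = 3·4 + 0), and 4 | 92.
Extended Euclid: 4988·(-12) + 164·(365) = 4. Scale by 23: u₀ = -276.
General solution u = u₀ + 41t; reducing mod 41 gives u = 11 (and v = -334).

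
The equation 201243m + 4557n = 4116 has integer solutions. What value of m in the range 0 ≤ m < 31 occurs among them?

18

Euclid: 201243 = 44·4557 + 735; 4557 = 6·735 + 147; 735 = 5·147 + 0 → gcd = 147; 4116 = 147·28.
Back-substitution yields 201243·(-6) + 4557·(265) = 147, so one solution is m = -6·28 = -168, n = 265·28 = 7420.
Solutions in m differ by 4557/147 = 31; the one in [0, 31) is -168 mod 31 = 18.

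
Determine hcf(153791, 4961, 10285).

121

gcd(153791, 4961): 153791 = 31·4961 + 0 → 4961
gcd(4961, 10285): 10285 = 2·4961 + 363; 4961 = 13·363 + 242; 363 = 1·242 + 121; 242 = 2·121 + 0 → 121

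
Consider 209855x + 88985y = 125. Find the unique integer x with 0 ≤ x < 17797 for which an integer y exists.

gcd(209855, 88985) = 5 (Euclid: 209855 = 2·88985 + 31885; 88985 = 2·31885 + 25215; 31885 = 1·25215 + 6670; 25215 = 3·6670 + 5205; 6670 = 1·5205 + 1465; 5205 = 3·1465 + 810; 1465 = 1·810 + 655; 810 = 1·655 + 155; 655 = 4·155 + 35; 155 = 4·35 + 15; 35 = 2·15 + 5; 15 = 3·5 + 0), and 5 | 125.
Extended Euclid: 209855·(5163) + 88985·(-12176) = 5. Scale by 25: x₀ = 129075.
General solution x = x₀ + 17797t; reducing mod 17797 gives x = 4496 (and y = -10603).

4496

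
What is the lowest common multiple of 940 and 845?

158860

940 = 2² · 5 · 47; 845 = 5 · 13²
max exponents: 2² · 5 · 13² · 47 = 158860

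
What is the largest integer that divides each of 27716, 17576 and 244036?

676

gcd(27716, 17576): 27716 = 1·17576 + 10140; 17576 = 1·10140 + 7436; 10140 = 1·7436 + 2704; 7436 = 2·2704 + 2028; 2704 = 1·2028 + 676; 2028 = 3·676 + 0 → 676
gcd(676, 244036): 244036 = 361·676 + 0 → 676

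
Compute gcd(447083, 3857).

447083 = 7 · 13 · 17³
3857 = 7 · 19 · 29
Common: 7 = 7

7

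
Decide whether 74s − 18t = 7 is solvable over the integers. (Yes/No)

By Bézout, 74s − 18t = 7 has integer solutions iff gcd(74, 18) | 7.
Euclid: 74 = 4·18 + 2; 18 = 9·2 + 0. gcd = 2; 7 mod 2 = 1. No.

No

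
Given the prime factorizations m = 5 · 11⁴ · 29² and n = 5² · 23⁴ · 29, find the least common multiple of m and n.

max exponent per prime: 5² · 11⁴ · 23⁴ · 29² = 86142622503025

86142622503025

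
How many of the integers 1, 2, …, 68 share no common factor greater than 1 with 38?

Prime factors of 38: 2, 19. Count integers ≤ 68 divisible by none of them.
By inclusion–exclusion: 68 − ⌊68/2⌋ − ⌊68/19⌋ + ⌊68/38⌋ = 32.

32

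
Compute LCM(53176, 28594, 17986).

1028583368

53176 = 2³ · 17² · 23; 28594 = 2 · 17 · 29²; 17986 = 2 · 17 · 23²
lcm takes max exponent of each prime: 2³ · 17² · 23² · 29² = 1028583368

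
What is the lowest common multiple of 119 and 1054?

7378

119 = 7 · 17; 1054 = 2 · 17 · 31
max exponents: 2 · 7 · 17 · 31 = 7378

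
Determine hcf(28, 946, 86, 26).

2

gcd(28, 946): 946 = 33·28 + 22; 28 = 1·22 + 6; 22 = 3·6 + 4; 6 = 1·4 + 2; 4 = 2·2 + 0 → 2
gcd(2, 86): 86 = 43·2 + 0 → 2
gcd(2, 26): 26 = 13·2 + 0 → 2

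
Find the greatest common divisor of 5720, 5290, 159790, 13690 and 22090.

10

gcd(5720, 5290): 5720 = 1·5290 + 430; 5290 = 12·430 + 130; 430 = 3·130 + 40; 130 = 3·40 + 10; 40 = 4·10 + 0 → 10
gcd(10, 159790): 159790 = 15979·10 + 0 → 10
gcd(10, 13690): 13690 = 1369·10 + 0 → 10
gcd(10, 22090): 22090 = 2209·10 + 0 → 10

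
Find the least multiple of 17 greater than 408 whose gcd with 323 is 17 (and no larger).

Multiples of 17 above 408: 17·25, 17·26, … . Need the cofactor coprime to 323/17 = 19.
Checking s = 25, 26, … the first with gcd(s, 19) = 1 is s = 25, giving 425.

425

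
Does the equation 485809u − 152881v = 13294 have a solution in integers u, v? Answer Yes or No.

Yes

By Bézout, 485809u − 152881v = 13294 has integer solutions iff gcd(485809, 152881) | 13294.
Euclid: 485809 = 3·152881 + 27166; 152881 = 5·27166 + 17051; 27166 = 1·17051 + 10115; 17051 = 1·10115 + 6936; 10115 = 1·6936 + 3179; 6936 = 2·3179 + 578; 3179 = 5·578 + 289; 578 = 2·289 + 0. gcd = 289; 13294 mod 289 = 0. Yes.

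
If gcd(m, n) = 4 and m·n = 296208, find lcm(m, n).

74052

Since gcd(m,n)·lcm(m,n) = mn, lcm = 296208/4 = 74052.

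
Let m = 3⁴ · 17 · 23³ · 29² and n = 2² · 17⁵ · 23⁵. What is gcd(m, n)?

min exponent per shared prime: 17 · 23³ = 206839

206839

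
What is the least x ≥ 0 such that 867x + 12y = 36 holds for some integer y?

Euclid: 867 = 72·12 + 3; 12 = 4·3 + 0 → gcd = 3; 36 = 3·12.
Back-substitution yields 867·(1) + 12·(-72) = 3, so one solution is x = 1·12 = 12, y = -72·12 = -864.
Solutions in x differ by 12/3 = 4; the one in [0, 4) is 12 mod 4 = 0.

0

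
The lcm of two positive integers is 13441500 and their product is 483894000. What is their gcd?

36

From gcd × lcm = mn: gcd = 483894000 / 13441500 = 36.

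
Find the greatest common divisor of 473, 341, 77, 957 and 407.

11

gcd(473, 341): 473 = 1·341 + 132; 341 = 2·132 + 77; 132 = 1·77 + 55; 77 = 1·55 + 22; 55 = 2·22 + 11; 22 = 2·11 + 0 → 11
gcd(11, 77): 77 = 7·11 + 0 → 11
gcd(11, 957): 957 = 87·11 + 0 → 11
gcd(11, 407): 407 = 37·11 + 0 → 11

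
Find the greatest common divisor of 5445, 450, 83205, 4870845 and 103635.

gcd(5445, 450): 5445 = 12·450 + 45; 450 = 10·45 + 0 → 45
gcd(45, 83205): 83205 = 1849·45 + 0 → 45
gcd(45, 4870845): 4870845 = 108241·45 + 0 → 45
gcd(45, 103635): 103635 = 2303·45 + 0 → 45

45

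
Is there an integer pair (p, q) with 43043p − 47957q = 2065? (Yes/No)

No

gcd(43043, 47957): 47957 = 1·43043 + 4914; 43043 = 8·4914 + 3731; 4914 = 1·3731 + 1183; 3731 = 3·1183 + 182; 1183 = 6·182 + 91; 182 = 2·91 + 0 → 91
91 does not divide 2065, so a solution does not exist.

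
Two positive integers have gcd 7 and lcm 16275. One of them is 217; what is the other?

525

u·v = gcd·lcm = 7·16275 = 113925, so v = 113925/217 = 525.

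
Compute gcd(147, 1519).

49

147 = 3 · 7²
1519 = 7² · 31
Common: 7² = 49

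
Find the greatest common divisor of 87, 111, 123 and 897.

3

gcd(87, 111): 111 = 1·87 + 24; 87 = 3·24 + 15; 24 = 1·15 + 9; 15 = 1·9 + 6; 9 = 1·6 + 3; 6 = 2·3 + 0 → 3
gcd(3, 123): 123 = 41·3 + 0 → 3
gcd(3, 897): 897 = 299·3 + 0 → 3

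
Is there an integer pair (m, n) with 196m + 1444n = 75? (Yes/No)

No

gcd(196, 1444): 1444 = 7·196 + 72; 196 = 2·72 + 52; 72 = 1·52 + 20; 52 = 2·20 + 12; 20 = 1·12 + 8; 12 = 1·8 + 4; 8 = 2·4 + 0 → 4
4 does not divide 75, so a solution does not exist.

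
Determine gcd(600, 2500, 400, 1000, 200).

600 = 2³ · 3 · 5²; 2500 = 2² · 5⁴; 400 = 2⁴ · 5²; 1000 = 2³ · 5³; 200 = 2³ · 5²
gcd takes min exponent of each prime: 2² · 5² = 100

100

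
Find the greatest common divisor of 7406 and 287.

7406 = 2 · 7 · 23²
287 = 7 · 41
Common: 7 = 7

7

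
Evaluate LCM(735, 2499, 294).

lcm(735, 2499) = 735·2499/gcd = 1836765/147 = 12495
lcm(12495, 294) = 12495·294/gcd = 3673530/147 = 24990

24990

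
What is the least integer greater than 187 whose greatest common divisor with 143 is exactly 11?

143 = 11·13. Any t with gcd(t, 143) = 11 is a multiple of 11, say 11s, with s coprime to 13.
Need s > 187/11, so s ≥ 18. First s ≥ 18 with gcd(s, 13) = 1 is s = 18. Thus t = 11·18 = 198.

198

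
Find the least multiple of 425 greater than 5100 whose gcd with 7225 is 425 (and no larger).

7225 = 425·17. Any k with gcd(k, 7225) = 425 is a multiple of 425, say 425s, with s coprime to 17.
Need s > 5100/425, so s ≥ 13. First s ≥ 13 with gcd(s, 17) = 1 is s = 13. Thus k = 425·13 = 5525.

5525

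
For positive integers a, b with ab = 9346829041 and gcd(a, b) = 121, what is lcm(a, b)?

77246521

For any two positive integers, gcd × lcm equals their product. Hence lcm = 9346829041 / 121 = 77246521.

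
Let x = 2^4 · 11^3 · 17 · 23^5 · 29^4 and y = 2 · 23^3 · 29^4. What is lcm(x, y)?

max exponent per prime: 2^4 · 11^3 · 17 · 23^5 · 29^4 = 1648079400744274256

1648079400744274256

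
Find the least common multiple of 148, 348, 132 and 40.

148 = 2² · 37; 348 = 2² · 3 · 29; 132 = 2² · 3 · 11; 40 = 2³ · 5
lcm takes max exponent of each prime: 2³ · 3 · 5 · 11 · 29 · 37 = 1416360

1416360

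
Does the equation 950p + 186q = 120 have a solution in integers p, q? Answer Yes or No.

Yes

gcd(950, 186): 950 = 5·186 + 20; 186 = 9·20 + 6; 20 = 3·6 + 2; 6 = 3·2 + 0 → 2
2 divides 120, so a solution exists.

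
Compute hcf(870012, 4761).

Euclid: 870012 = 182·4761 + 3510; 4761 = 1·3510 + 1251; 3510 = 2·1251 + 1008; 1251 = 1·1008 + 243; 1008 = 4·243 + 36; 243 = 6·36 + 27; 36 = 1·27 + 9; 27 = 3·9 + 0. Last nonzero remainder: 9.

9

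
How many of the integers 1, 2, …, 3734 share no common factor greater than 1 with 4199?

4199 = 13·17·19. Inclusion–exclusion on these primes:
3734 − ⌊3734/13⌋ − ⌊3734/17⌋ − ⌊3734/19⌋ + ⌊3734/221⌋ + ⌊3734/247⌋ + ⌊3734/323⌋ − ⌊3734/4199⌋ = 3074

3074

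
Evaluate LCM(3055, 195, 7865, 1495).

3055 = 5 · 13 · 47; 195 = 3 · 5 · 13; 7865 = 5 · 11² · 13; 1495 = 5 · 13 · 23
lcm takes max exponent of each prime: 3 · 5 · 11² · 13 · 23 · 47 = 25506195

25506195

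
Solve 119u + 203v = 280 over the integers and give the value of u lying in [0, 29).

16

Euclid: 203 = 1·119 + 84; 119 = 1·84 + 35; 84 = 2·35 + 14; 35 = 2·14 + 7; 14 = 2·7 + 0 → gcd = 7; 280 = 7·40.
Back-substitution yields 119·(12) + 203·(-7) = 7, so one solution is u = 12·40 = 480, v = -7·40 = -280.
Solutions in u differ by 203/7 = 29; the one in [0, 29) is 480 mod 29 = 16.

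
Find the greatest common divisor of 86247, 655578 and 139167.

gcd(86247, 655578): 655578 = 7·86247 + 51849; 86247 = 1·51849 + 34398; 51849 = 1·34398 + 17451; 34398 = 1·17451 + 16947; 17451 = 1·16947 + 504; 16947 = 33·504 + 315; 504 = 1·315 + 189; 315 = 1·189 + 126; 189 = 1·126 + 63; 126 = 2·63 + 0 → 63
gcd(63, 139167): 139167 = 2209·63 + 0 → 63

63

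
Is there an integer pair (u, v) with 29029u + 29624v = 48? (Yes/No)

No

By Bézout, 29029u + 29624v = 48 has integer solutions iff gcd(29029, 29624) | 48.
Euclid: 29624 = 1·29029 + 595; 29029 = 48·595 + 469; 595 = 1·469 + 126; 469 = 3·126 + 91; 126 = 1·91 + 35; 91 = 2·35 + 21; 35 = 1·21 + 14; 21 = 1·14 + 7; 14 = 2·7 + 0. gcd = 7; 48 mod 7 = 6. No.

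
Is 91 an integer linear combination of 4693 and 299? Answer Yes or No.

gcd(4693, 299): 4693 = 15·299 + 208; 299 = 1·208 + 91; 208 = 2·91 + 26; 91 = 3·26 + 13; 26 = 2·13 + 0 → 13
13 divides 91, so a solution exists.

Yes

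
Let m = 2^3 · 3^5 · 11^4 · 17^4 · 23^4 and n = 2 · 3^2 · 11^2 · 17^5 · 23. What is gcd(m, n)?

4183900974

min exponent per shared prime: 2 · 3^2 · 11^2 · 17^4 · 23 = 4183900974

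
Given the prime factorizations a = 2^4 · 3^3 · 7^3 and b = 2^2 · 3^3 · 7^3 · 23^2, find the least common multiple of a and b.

max exponent per prime: 2^4 · 3^3 · 7^3 · 23^2 = 78385104

78385104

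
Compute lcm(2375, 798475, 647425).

5441607125

lcm(2375, 798475) = 2375·798475/gcd = 1896378125/475 = 3992375
lcm(3992375, 647425) = 3992375·647425/gcd = 2584763384375/475 = 5441607125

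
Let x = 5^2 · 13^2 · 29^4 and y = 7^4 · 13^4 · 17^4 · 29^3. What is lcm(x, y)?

101272902021468384025

max exponent per prime: 5^2 · 7^4 · 13^4 · 17^4 · 29^4 = 101272902021468384025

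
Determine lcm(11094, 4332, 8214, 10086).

lcm(11094, 4332) = 11094·4332/gcd = 48059208/6 = 8009868
lcm(8009868, 8214) = 8009868·8214/gcd = 65793055752/6 = 10965509292
lcm(10965509292, 10086) = 10965509292·10086/gcd = 110598126719112/6 = 18433021119852

18433021119852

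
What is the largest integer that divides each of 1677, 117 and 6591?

1677 = 3 · 13 · 43; 117 = 3² · 13; 6591 = 3 · 13³
gcd takes min exponent of each prime: 3 · 13 = 39

39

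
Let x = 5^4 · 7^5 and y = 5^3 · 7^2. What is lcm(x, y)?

max exponent per prime: 5^4 · 7^5 = 10504375

10504375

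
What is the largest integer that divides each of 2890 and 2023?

2890 = 2 · 5 · 17²
2023 = 7 · 17²
Common: 17² = 289

289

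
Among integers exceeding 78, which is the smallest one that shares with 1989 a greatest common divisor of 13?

91

gcd(a, 1989) = 13 forces 13 | a; write a = 13s. Then gcd(13s, 13·153) = 13·gcd(s, 153), so need gcd(s, 153) = 1.
13s > 78 gives s ≥ 7. The least s ≥ 7 coprime to 153 is 7, so a = 13·7 = 91.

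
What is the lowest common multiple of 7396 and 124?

gcd first: 7396 = 59·124 + 80; 124 = 1·80 + 44; 80 = 1·44 + 36; 44 = 1·36 + 8; 36 = 4·8 + 4; 8 = 2·4 + 0 → gcd = 4
lcm = 7396·124/gcd = 917104/4 = 229276

229276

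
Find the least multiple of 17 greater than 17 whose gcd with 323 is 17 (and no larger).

323 = 17·19. Any x with gcd(x, 323) = 17 is a multiple of 17, say 17s, with s coprime to 19.
Need s > 17/17, so s ≥ 2. First s ≥ 2 with gcd(s, 19) = 1 is s = 2. Thus x = 17·2 = 34.

34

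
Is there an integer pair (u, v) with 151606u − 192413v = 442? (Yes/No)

Yes

gcd(151606, 192413): 192413 = 1·151606 + 40807; 151606 = 3·40807 + 29185; 40807 = 1·29185 + 11622; 29185 = 2·11622 + 5941; 11622 = 1·5941 + 5681; 5941 = 1·5681 + 260; 5681 = 21·260 + 221; 260 = 1·221 + 39; 221 = 5·39 + 26; 39 = 1·26 + 13; 26 = 2·13 + 0 → 13
13 divides 442, so a solution exists.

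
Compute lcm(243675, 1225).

243675 = 3³ · 5² · 19²; 1225 = 5² · 7²
max exponents: 3³ · 5² · 7² · 19² = 11940075

11940075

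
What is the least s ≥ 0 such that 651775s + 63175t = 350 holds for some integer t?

448

Euclid: 651775 = 10·63175 + 20025; 63175 = 3·20025 + 3100; 20025 = 6·3100 + 1425; 3100 = 2·1425 + 250; 1425 = 5·250 + 175; 250 = 1·175 + 75; 175 = 2·75 + 25; 75 = 3·25 + 0 → gcd = 25; 350 = 25·14.
Back-substitution yields 651775·(754) + 63175·(-7779) = 25, so one solution is s = 754·14 = 10556, t = -7779·14 = -108906.
Solutions in s differ by 63175/25 = 2527; the one in [0, 2527) is 10556 mod 2527 = 448.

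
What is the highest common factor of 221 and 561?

Euclid: 561 = 2·221 + 119; 221 = 1·119 + 102; 119 = 1·102 + 17; 102 = 6·17 + 0. Last nonzero remainder: 17.

17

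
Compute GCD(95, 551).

19

95 = 5 · 19
551 = 19 · 29
Common: 19 = 19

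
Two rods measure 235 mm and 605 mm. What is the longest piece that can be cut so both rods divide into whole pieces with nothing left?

235 = 5 · 47
605 = 5 · 11²
Common: 5 = 5

5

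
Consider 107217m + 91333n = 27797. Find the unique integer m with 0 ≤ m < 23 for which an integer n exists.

Reduce mod 91333: 107217m ≡ 27797 (mod 91333). With g = gcd(107217, 91333) = 3971 dividing 27797, divide through: 27m ≡ 7 (mod 23).
Since gcd(27, 23) = 1, m ≡ 7·(27)⁻¹ ≡ 19 (mod 23). Smallest non-negative: 19.

19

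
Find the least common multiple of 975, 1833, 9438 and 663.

975 = 3 · 5² · 13; 1833 = 3 · 13 · 47; 9438 = 2 · 3 · 11² · 13; 663 = 3 · 13 · 17
lcm takes max exponent of each prime: 2 · 3 · 5² · 11² · 13 · 17 · 47 = 188524050

188524050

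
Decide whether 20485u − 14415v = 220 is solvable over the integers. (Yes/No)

gcd(20485, 14415): 20485 = 1·14415 + 6070; 14415 = 2·6070 + 2275; 6070 = 2·2275 + 1520; 2275 = 1·1520 + 755; 1520 = 2·755 + 10; 755 = 75·10 + 5; 10 = 2·5 + 0 → 5
5 divides 220, so a solution exists.

Yes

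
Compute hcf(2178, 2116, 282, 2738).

2

gcd(2178, 2116): 2178 = 1·2116 + 62; 2116 = 34·62 + 8; 62 = 7·8 + 6; 8 = 1·6 + 2; 6 = 3·2 + 0 → 2
gcd(2, 282): 282 = 141·2 + 0 → 2
gcd(2, 2738): 2738 = 1369·2 + 0 → 2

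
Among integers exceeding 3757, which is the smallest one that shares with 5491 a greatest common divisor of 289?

Multiples of 289 above 3757: 289·14, 289·15, … . Need the cofactor coprime to 5491/289 = 19.
Checking s = 14, 15, … the first with gcd(s, 19) = 1 is s = 14, giving 4046.

4046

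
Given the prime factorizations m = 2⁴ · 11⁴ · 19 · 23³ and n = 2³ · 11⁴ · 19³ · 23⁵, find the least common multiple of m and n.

max exponent per prime: 2⁴ · 11⁴ · 19³ · 23⁵ = 10341670733477072

10341670733477072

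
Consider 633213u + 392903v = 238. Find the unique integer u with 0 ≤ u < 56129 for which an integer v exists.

Reduce mod 392903: 633213u ≡ 238 (mod 392903). With g = gcd(633213, 392903) = 7 dividing 238, divide through: 90459u ≡ 34 (mod 56129).
Since gcd(90459, 56129) = 1, u ≡ 34·(90459)⁻¹ ≡ 34799 (mod 56129). Smallest non-negative: 34799.

34799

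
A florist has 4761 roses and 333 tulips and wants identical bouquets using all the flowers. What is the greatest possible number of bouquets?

Euclid: 4761 = 14·333 + 99; 333 = 3·99 + 36; 99 = 2·36 + 27; 36 = 1·27 + 9; 27 = 3·9 + 0. Last nonzero remainder: 9.

9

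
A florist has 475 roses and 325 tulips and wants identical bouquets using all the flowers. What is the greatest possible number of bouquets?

Euclid: 475 = 1·325 + 150; 325 = 2·150 + 25; 150 = 6·25 + 0. Last nonzero remainder: 25.

25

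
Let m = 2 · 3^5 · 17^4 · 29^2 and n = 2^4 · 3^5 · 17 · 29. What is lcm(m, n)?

273097633968

max exponent per prime: 2^4 · 3^5 · 17^4 · 29^2 = 273097633968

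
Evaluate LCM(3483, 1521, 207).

13538421

3483 = 3⁴ · 43; 1521 = 3² · 13²; 207 = 3² · 23
lcm takes max exponent of each prime: 3⁴ · 13² · 23 · 43 = 13538421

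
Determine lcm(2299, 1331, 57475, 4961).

25921225

lcm(2299, 1331) = 2299·1331/gcd = 3059969/121 = 25289
lcm(25289, 57475) = 25289·57475/gcd = 1453485275/2299 = 632225
lcm(632225, 4961) = 632225·4961/gcd = 3136468225/121 = 25921225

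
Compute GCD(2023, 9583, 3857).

gcd(2023, 9583): 9583 = 4·2023 + 1491; 2023 = 1·1491 + 532; 1491 = 2·532 + 427; 532 = 1·427 + 105; 427 = 4·105 + 7; 105 = 15·7 + 0 → 7
gcd(7, 3857): 3857 = 551·7 + 0 → 7

7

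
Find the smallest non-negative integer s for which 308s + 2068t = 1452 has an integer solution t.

Euclid: 2068 = 6·308 + 220; 308 = 1·220 + 88; 220 = 2·88 + 44; 88 = 2·44 + 0 → gcd = 44; 1452 = 44·33.
Back-substitution yields 308·(-20) + 2068·(3) = 44, so one solution is s = -20·33 = -660, t = 3·33 = 99.
Solutions in s differ by 2068/44 = 47; the one in [0, 47) is -660 mod 47 = 45.

45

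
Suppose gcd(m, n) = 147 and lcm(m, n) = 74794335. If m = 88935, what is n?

m·n = gcd·lcm = 147·74794335 = 10994767245, so n = 10994767245/88935 = 123627.

123627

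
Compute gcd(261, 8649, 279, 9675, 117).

9

gcd(261, 8649): 8649 = 33·261 + 36; 261 = 7·36 + 9; 36 = 4·9 + 0 → 9
gcd(9, 279): 279 = 31·9 + 0 → 9
gcd(9, 9675): 9675 = 1075·9 + 0 → 9
gcd(9, 117): 117 = 13·9 + 0 → 9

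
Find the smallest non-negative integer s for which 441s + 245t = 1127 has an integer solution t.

2

Euclid: 441 = 1·245 + 196; 245 = 1·196 + 49; 196 = 4·49 + 0 → gcd = 49; 1127 = 49·23.
Back-substitution yields 441·(-1) + 245·(2) = 49, so one solution is s = -1·23 = -23, t = 2·23 = 46.
Solutions in s differ by 245/49 = 5; the one in [0, 5) is -23 mod 5 = 2.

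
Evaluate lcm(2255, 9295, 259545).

2255 = 5 · 11 · 41; 9295 = 5 · 11 · 13²; 259545 = 3 · 5 · 11³ · 13
lcm takes max exponent of each prime: 3 · 5 · 11³ · 13² · 41 = 138337485

138337485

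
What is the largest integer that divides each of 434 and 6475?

7

434 = 2 · 7 · 31
6475 = 5² · 7 · 37
Common: 7 = 7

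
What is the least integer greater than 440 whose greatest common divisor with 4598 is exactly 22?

462

gcd(m, 4598) = 22 forces 22 | m; write m = 22s. Then gcd(22s, 22·209) = 22·gcd(s, 209), so need gcd(s, 209) = 1.
22s > 440 gives s ≥ 21. The least s ≥ 21 coprime to 209 is 21, so m = 22·21 = 462.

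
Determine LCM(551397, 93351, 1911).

lcm(551397, 93351) = 551397·93351/gcd = 51473461347/3 = 17157820449
lcm(17157820449, 1911) = 17157820449·1911/gcd = 32788594878039/147 = 223051665837

223051665837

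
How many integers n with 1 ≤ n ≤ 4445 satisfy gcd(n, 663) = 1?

Prime factors of 663: 3, 13, 17. Count integers ≤ 4445 divisible by none of them.
By inclusion–exclusion: 4445 − ⌊4445/3⌋ − ⌊4445/13⌋ − ⌊4445/17⌋ + ⌊4445/39⌋ + ⌊4445/51⌋ + ⌊4445/221⌋ − ⌊4445/663⌋ = 2576.

2576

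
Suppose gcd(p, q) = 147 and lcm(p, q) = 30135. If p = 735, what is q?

6027

p·q = gcd·lcm = 147·30135 = 4429845, so q = 4429845/735 = 6027.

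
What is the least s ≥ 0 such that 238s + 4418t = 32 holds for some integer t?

gcd(238, 4418) = 2 (Euclid: 4418 = 18·238 + 134; 238 = 1·134 + 104; 134 = 1·104 + 30; 104 = 3·30 + 14; 30 = 2·14 + 2; 14 = 7·2 + 0), and 2 | 32.
Extended Euclid: 238·(-297) + 4418·(16) = 2. Scale by 16: s₀ = -4752.
General solution s = s₀ + 2209k; reducing mod 2209 gives s = 1875 (and t = -101).

1875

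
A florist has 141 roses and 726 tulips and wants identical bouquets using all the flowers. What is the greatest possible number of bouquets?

3

141 = 3 · 47
726 = 2 · 3 · 11²
Common: 3 = 3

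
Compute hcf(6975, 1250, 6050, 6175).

6975 = 3² · 5² · 31; 1250 = 2 · 5⁴; 6050 = 2 · 5² · 11²; 6175 = 5² · 13 · 19
gcd takes min exponent of each prime: 5² = 25

25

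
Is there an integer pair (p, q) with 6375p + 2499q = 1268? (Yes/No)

gcd(6375, 2499): 6375 = 2·2499 + 1377; 2499 = 1·1377 + 1122; 1377 = 1·1122 + 255; 1122 = 4·255 + 102; 255 = 2·102 + 51; 102 = 2·51 + 0 → 51
51 does not divide 1268, so a solution does not exist.

No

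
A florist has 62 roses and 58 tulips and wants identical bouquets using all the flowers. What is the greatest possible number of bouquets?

62 = 2 · 31
58 = 2 · 29
Common: 2 = 2

2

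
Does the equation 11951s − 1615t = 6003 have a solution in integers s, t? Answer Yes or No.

By Bézout, 11951s − 1615t = 6003 has integer solutions iff gcd(11951, 1615) | 6003.
Euclid: 11951 = 7·1615 + 646; 1615 = 2·646 + 323; 646 = 2·323 + 0. gcd = 323; 6003 mod 323 = 189. No.

No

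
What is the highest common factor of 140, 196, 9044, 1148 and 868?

28

140 = 2² · 5 · 7; 196 = 2² · 7²; 9044 = 2² · 7 · 17 · 19; 1148 = 2² · 7 · 41; 868 = 2² · 7 · 31
gcd takes min exponent of each prime: 2² · 7 = 28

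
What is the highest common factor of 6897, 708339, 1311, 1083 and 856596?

57

6897 = 3 · 11² · 19; 708339 = 3 · 17² · 19 · 43; 1311 = 3 · 19 · 23; 1083 = 3 · 19²; 856596 = 2² · 3 · 13 · 17² · 19
gcd takes min exponent of each prime: 3 · 19 = 57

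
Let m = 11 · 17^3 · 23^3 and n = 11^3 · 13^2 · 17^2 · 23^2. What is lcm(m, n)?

13446059610269

max exponent per prime: 11^3 · 13^2 · 17^3 · 23^3 = 13446059610269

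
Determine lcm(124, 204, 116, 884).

124 = 2² · 31; 204 = 2² · 3 · 17; 116 = 2² · 29; 884 = 2² · 13 · 17
lcm takes max exponent of each prime: 2² · 3 · 13 · 17 · 29 · 31 = 2384148

2384148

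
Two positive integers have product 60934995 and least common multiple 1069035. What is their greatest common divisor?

From gcd × lcm = ab: gcd = 60934995 / 1069035 = 57.

57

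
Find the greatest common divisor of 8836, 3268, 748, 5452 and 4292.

8836 = 2² · 47²; 3268 = 2² · 19 · 43; 748 = 2² · 11 · 17; 5452 = 2² · 29 · 47; 4292 = 2² · 29 · 37
gcd takes min exponent of each prime: 2² = 4

4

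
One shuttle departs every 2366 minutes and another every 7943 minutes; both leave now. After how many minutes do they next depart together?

2366 = 2 · 7 · 13²; 7943 = 13² · 47
max exponents: 2 · 7 · 13² · 47 = 111202

111202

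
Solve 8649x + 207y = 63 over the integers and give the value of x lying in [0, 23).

Euclid: 8649 = 41·207 + 162; 207 = 1·162 + 45; 162 = 3·45 + 27; 45 = 1·27 + 18; 27 = 1·18 + 9; 18 = 2·9 + 0 → gcd = 9; 63 = 9·7.
Back-substitution yields 8649·(9) + 207·(-376) = 9, so one solution is x = 9·7 = 63, y = -376·7 = -2632.
Solutions in x differ by 207/9 = 23; the one in [0, 23) is 63 mod 23 = 17.

17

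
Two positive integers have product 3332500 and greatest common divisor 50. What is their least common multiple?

66650

For any two positive integers, gcd × lcm equals their product. Hence lcm = 3332500 / 50 = 66650.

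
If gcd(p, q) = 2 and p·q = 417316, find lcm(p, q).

Since gcd(p,q)·lcm(p,q) = pq, lcm = 417316/2 = 208658.

208658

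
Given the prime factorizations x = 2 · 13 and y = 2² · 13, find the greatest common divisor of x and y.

26

min exponent per shared prime: 2 · 13 = 26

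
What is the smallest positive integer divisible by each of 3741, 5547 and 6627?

3741 = 3 · 29 · 43; 5547 = 3 · 43²; 6627 = 3 · 47²
lcm takes max exponent of each prime: 3 · 29 · 43² · 47² = 355346367

355346367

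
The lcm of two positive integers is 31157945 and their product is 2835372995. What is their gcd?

91

From gcd × lcm = ab: gcd = 2835372995 / 31157945 = 91.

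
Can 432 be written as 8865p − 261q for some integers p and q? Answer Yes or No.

By Bézout, 8865p − 261q = 432 has integer solutions iff gcd(8865, 261) | 432.
Euclid: 8865 = 33·261 + 252; 261 = 1·252 + 9; 252 = 28·9 + 0. gcd = 9; 432 mod 9 = 0. Yes.

Yes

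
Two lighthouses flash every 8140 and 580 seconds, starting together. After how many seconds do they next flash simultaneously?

gcd first: 8140 = 14·580 + 20; 580 = 29·20 + 0 → gcd = 20
lcm = 8140·580/gcd = 4721200/20 = 236060

236060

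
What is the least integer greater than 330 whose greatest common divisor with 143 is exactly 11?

gcd(x, 143) = 11 forces 11 | x; write x = 11s. Then gcd(11s, 11·13) = 11·gcd(s, 13), so need gcd(s, 13) = 1.
11s > 330 gives s ≥ 31. The least s ≥ 31 coprime to 13 is 31, so x = 11·31 = 341.

341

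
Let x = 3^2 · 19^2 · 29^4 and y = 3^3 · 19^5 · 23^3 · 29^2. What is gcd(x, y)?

2732409

min exponent per shared prime: 3^2 · 19^2 · 29^2 = 2732409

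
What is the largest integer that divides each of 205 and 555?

Euclid: 555 = 2·205 + 145; 205 = 1·145 + 60; 145 = 2·60 + 25; 60 = 2·25 + 10; 25 = 2·10 + 5; 10 = 2·5 + 0. Last nonzero remainder: 5.

5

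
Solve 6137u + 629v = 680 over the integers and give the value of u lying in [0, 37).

Reduce mod 629: 6137u ≡ 680 (mod 629). With g = gcd(6137, 629) = 17 dividing 680, divide through: 361u ≡ 40 (mod 37).
Since gcd(361, 37) = 1, u ≡ 40·(361)⁻¹ ≡ 12 (mod 37). Smallest non-negative: 12.

12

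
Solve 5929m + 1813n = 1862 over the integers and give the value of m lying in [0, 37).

26

Euclid: 5929 = 3·1813 + 490; 1813 = 3·490 + 343; 490 = 1·343 + 147; 343 = 2·147 + 49; 147 = 3·49 + 0 → gcd = 49; 1862 = 49·38.
Back-substitution yields 5929·(-11) + 1813·(36) = 49, so one solution is m = -11·38 = -418, n = 36·38 = 1368.
Solutions in m differ by 1813/49 = 37; the one in [0, 37) is -418 mod 37 = 26.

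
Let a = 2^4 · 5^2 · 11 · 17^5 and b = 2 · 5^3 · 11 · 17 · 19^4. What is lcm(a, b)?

4070818050134000

max exponent per prime: 2^4 · 5^3 · 11 · 17^5 · 19^4 = 4070818050134000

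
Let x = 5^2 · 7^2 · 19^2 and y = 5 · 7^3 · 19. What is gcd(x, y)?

4655

min exponent per shared prime: 5 · 7^2 · 19 = 4655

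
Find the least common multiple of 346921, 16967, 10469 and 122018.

346921 = 19² · 31²; 16967 = 19² · 47; 10469 = 19² · 29; 122018 = 2 · 13² · 19²
lcm takes max exponent of each prime: 2 · 13² · 19² · 29 · 31² · 47 = 159824423174

159824423174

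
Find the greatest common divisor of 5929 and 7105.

Euclid: 7105 = 1·5929 + 1176; 5929 = 5·1176 + 49; 1176 = 24·49 + 0. Last nonzero remainder: 49.

49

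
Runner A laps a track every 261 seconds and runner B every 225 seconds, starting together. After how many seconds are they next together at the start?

6525

gcd first: 261 = 1·225 + 36; 225 = 6·36 + 9; 36 = 4·9 + 0 → gcd = 9
lcm = 261·225/gcd = 58725/9 = 6525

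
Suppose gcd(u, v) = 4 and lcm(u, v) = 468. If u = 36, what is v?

Using uv = gcd(u,v)·lcm(u,v) = 4·468 = 1872, we get v = 1872/36 = 52.

52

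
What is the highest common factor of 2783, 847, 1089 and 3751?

121

gcd(2783, 847): 2783 = 3·847 + 242; 847 = 3·242 + 121; 242 = 2·121 + 0 → 121
gcd(121, 1089): 1089 = 9·121 + 0 → 121
gcd(121, 3751): 3751 = 31·121 + 0 → 121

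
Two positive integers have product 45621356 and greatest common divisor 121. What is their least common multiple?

377036

For any two positive integers, gcd × lcm equals their product. Hence lcm = 45621356 / 121 = 377036.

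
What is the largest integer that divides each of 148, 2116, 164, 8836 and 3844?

gcd(148, 2116): 2116 = 14·148 + 44; 148 = 3·44 + 16; 44 = 2·16 + 12; 16 = 1·12 + 4; 12 = 3·4 + 0 → 4
gcd(4, 164): 164 = 41·4 + 0 → 4
gcd(4, 8836): 8836 = 2209·4 + 0 → 4
gcd(4, 3844): 3844 = 961·4 + 0 → 4

4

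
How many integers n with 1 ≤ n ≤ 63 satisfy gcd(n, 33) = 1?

Prime factors of 33: 3, 11. Count integers ≤ 63 divisible by none of them.
By inclusion–exclusion: 63 − ⌊63/3⌋ − ⌊63/11⌋ + ⌊63/33⌋ = 38.

38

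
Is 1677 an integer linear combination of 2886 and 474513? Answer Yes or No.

By Bézout, 2886x + 474513y = 1677 has integer solutions iff gcd(2886, 474513) | 1677.
Euclid: 474513 = 164·2886 + 1209; 2886 = 2·1209 + 468; 1209 = 2·468 + 273; 468 = 1·273 + 195; 273 = 1·195 + 78; 195 = 2·78 + 39; 78 = 2·39 + 0. gcd = 39; 1677 mod 39 = 0. Yes.

Yes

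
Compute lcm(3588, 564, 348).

4890444

lcm(3588, 564) = 3588·564/gcd = 2023632/12 = 168636
lcm(168636, 348) = 168636·348/gcd = 58685328/12 = 4890444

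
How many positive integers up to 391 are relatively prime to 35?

35 = 5·7. Inclusion–exclusion on these primes:
391 − ⌊391/5⌋ − ⌊391/7⌋ + ⌊391/35⌋ = 269

269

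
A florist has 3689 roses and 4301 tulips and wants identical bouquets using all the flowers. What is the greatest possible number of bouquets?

3689 = 7 · 17 · 31
4301 = 11 · 17 · 23
Common: 17 = 17

17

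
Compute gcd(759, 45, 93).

gcd(759, 45): 759 = 16·45 + 39; 45 = 1·39 + 6; 39 = 6·6 + 3; 6 = 2·3 + 0 → 3
gcd(3, 93): 93 = 31·3 + 0 → 3

3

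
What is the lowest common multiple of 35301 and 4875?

35301 = 3 · 7 · 41²; 4875 = 3 · 5³ · 13
max exponents: 3 · 5³ · 7 · 13 · 41² = 57364125

57364125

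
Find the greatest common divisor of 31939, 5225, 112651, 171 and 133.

19

31939 = 19 · 41²; 5225 = 5² · 11 · 19; 112651 = 7² · 11² · 19; 171 = 3² · 19; 133 = 7 · 19
gcd takes min exponent of each prime: 19 = 19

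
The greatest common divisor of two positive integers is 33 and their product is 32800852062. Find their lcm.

993965214

For any two positive integers, gcd × lcm equals their product. Hence lcm = 32800852062 / 33 = 993965214.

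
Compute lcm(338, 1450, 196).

24014900

lcm(338, 1450) = 338·1450/gcd = 490100/2 = 245050
lcm(245050, 196) = 245050·196/gcd = 48029800/2 = 24014900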